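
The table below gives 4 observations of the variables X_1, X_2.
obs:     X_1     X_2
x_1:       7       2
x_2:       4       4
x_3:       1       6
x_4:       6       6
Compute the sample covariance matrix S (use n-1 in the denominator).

Step 1 — column means:
  mean(X_1) = (7 + 4 + 1 + 6) / 4 = 18/4 = 4.5
  mean(X_2) = (2 + 4 + 6 + 6) / 4 = 18/4 = 4.5

Step 2 — sample covariance S[i,j] = (1/(n-1)) · Σ_k (x_{k,i} - mean_i) · (x_{k,j} - mean_j), with n-1 = 3.
  S[X_1,X_1] = ((2.5)·(2.5) + (-0.5)·(-0.5) + (-3.5)·(-3.5) + (1.5)·(1.5)) / 3 = 21/3 = 7
  S[X_1,X_2] = ((2.5)·(-2.5) + (-0.5)·(-0.5) + (-3.5)·(1.5) + (1.5)·(1.5)) / 3 = -9/3 = -3
  S[X_2,X_2] = ((-2.5)·(-2.5) + (-0.5)·(-0.5) + (1.5)·(1.5) + (1.5)·(1.5)) / 3 = 11/3 = 3.6667

S is symmetric (S[j,i] = S[i,j]). Assembling:

S = [[7, -3],
 [-3, 3.6667]]


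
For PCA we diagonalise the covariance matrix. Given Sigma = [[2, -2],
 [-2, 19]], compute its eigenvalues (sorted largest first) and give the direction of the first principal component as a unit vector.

Step 1 — characteristic polynomial of 2×2 Sigma:
  det(Sigma - λI) = λ² - trace · λ + det = 0.
  trace = 2 + 19 = 21, det = 2·19 - (-2)² = 34.
Step 2 — discriminant:
  Δ = trace² - 4·det = 441 - 136 = 305.
Step 3 — eigenvalues:
  λ = (trace ± √Δ)/2 = (21 ± 17.4642)/2,
  λ_1 = 19.2321,  λ_2 = 1.7679.

Step 4 — unit eigenvector for λ_1: solve (Sigma - λ_1 I)v = 0. First row:
  (2 - 19.2321)·v_x + (-2)·v_y = 0, i.e. (-17.2321)·v_x + (-2)·v_y = 0,
  so v ∝ (b, λ_1 - a) = (-2, 17.2321); multiply by -1 so the first entry is positive: u = (2, -17.2321).
  ||u|| = √((2)² + (-17.2321)²) = √(300.9461) ≈ 17.3478,
  v_1 = u/||u|| ≈ (0.1153, -0.9933) (||v_1|| = 1).

λ_1 = 19.2321,  λ_2 = 1.7679;  v_1 ≈ (0.1153, -0.9933)


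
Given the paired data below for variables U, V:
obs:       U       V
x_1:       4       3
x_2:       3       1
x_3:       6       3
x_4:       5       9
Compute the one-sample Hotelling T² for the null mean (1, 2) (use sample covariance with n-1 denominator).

Step 1 — sample mean vector:
  mean(U) = (4 + 3 + 6 + 5) / 4 = 18/4 = 4.5
  mean(V) = (3 + 1 + 3 + 9) / 4 = 16/4 = 4
  x̄ = (4.5, 4),  deviation x̄ - mu_0 = (4.5, 4) - (1, 2) = (3.5, 2).

Step 2 — sample covariance matrix, S[i,j] = (1/(n-1)) · Σ_k (x_{k,i} - mean_i) · (x_{k,j} - mean_j), divisor n-1 = 3:
  S[U,U] = ((-0.5)·(-0.5) + (-1.5)·(-1.5) + (1.5)·(1.5) + (0.5)·(0.5)) / 3 = 5/3 = 1.6667
  S[U,V] = ((-0.5)·(-1) + (-1.5)·(-3) + (1.5)·(-1) + (0.5)·(5)) / 3 = 6/3 = 2
  S[V,V] = ((-1)·(-1) + (-3)·(-3) + (-1)·(-1) + (5)·(5)) / 3 = 36/3 = 12
  S = [[1.6667, 2],
 [2, 12]].

Step 3 — invert S. det(S) = 1.6667·12 - (2)² = 16.
  S^{-1} = (1/det) · [[d, -b], [-b, a]] = [[0.75, -0.125],
 [-0.125, 0.1042]].

Step 4 — quadratic form (x̄ - mu_0)^T · S^{-1} · (x̄ - mu_0):
  S^{-1} · (x̄ - mu_0) = (2.375, -0.2292),
  (x̄ - mu_0)^T · [...] = (3.5)·(2.375) + (2)·(-0.2292) = 7.8542.

Step 5 — scale by n: T² = 4 · 7.8542 = 31.4167.

T² ≈ 31.4167


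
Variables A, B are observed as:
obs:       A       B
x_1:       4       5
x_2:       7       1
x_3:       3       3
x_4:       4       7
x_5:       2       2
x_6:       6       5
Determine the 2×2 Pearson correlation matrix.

Step 1 — column means:
  mean(A) = (4 + 7 + 3 + 4 + 2 + 6) / 6 = 26/6 = 4.3333
  mean(B) = (5 + 1 + 3 + 7 + 2 + 5) / 6 = 23/6 = 3.8333

Step 2 — sample variances and covariances s[i,j] = (1/(n-1)) · Σ_k (x_{k,i} - mean_i) · (x_{k,j} - mean_j), with n-1 = 5:
  s[A,A] = ((-0.3333)·(-0.3333) + (2.6667)·(2.6667) + (-1.3333)·(-1.3333) + (-0.3333)·(-0.3333) + (-2.3333)·(-2.3333) + (1.6667)·(1.6667)) / 5 = 17.3333/5 = 3.4667
  s[A,B] = ((-0.3333)·(1.1667) + (2.6667)·(-2.8333) + (-1.3333)·(-0.8333) + (-0.3333)·(3.1667) + (-2.3333)·(-1.8333) + (1.6667)·(1.1667)) / 5 = -1.6667/5 = -0.3333
  s[B,B] = ((1.1667)·(1.1667) + (-2.8333)·(-2.8333) + (-0.8333)·(-0.8333) + (3.1667)·(3.1667) + (-1.8333)·(-1.8333) + (1.1667)·(1.1667)) / 5 = 24.8333/5 = 4.9667
  Sample standard deviations s_i = √(s[i,i]):
  s(A) = √(3.4667) = 1.8619
  s(B) = √(4.9667) = 2.2286

Step 3 — r_{ij} = s_{ij} / (s_i · s_j):
  r[A,A] = 1 (diagonal).
  r[A,B] = -0.3333 / (1.8619 · 2.2286) = -0.3333 / 4.1494 = -0.0803
  r[B,B] = 1 (diagonal).

R is symmetric with unit diagonal. Assembling:

R = [[1, -0.0803],
 [-0.0803, 1]]


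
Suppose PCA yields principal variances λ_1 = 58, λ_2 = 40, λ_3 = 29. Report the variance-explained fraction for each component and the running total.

Step 1 — total variance = trace(Sigma) = Σ λ_i = 58 + 40 + 29 = 127.

Step 2 — fraction explained by component i = λ_i / Σ λ:
  PC1: 58/127 = 0.4567
  PC2: 40/127 = 0.315
  PC3: 29/127 = 0.2283

Step 3 — cumulative fraction after k components = (λ_1 + ... + λ_k) / Σ λ:
  k = 1: 58/127 = 0.4567
  k = 2: (58 + 40)/127 = 98/127 = 0.7717
  k = 3: (58 + 40 + 29)/127 = 127/127 = 1

Summary (fraction, with percent):

explained: PC1 0.4567 (45.67%), PC2 0.315 (31.5%), PC3 0.2283 (22.83%);  cumulative: 0.4567, 0.7717, 1


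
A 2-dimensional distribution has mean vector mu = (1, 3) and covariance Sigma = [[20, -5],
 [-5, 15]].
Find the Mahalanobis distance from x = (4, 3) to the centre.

Step 1 — centre the observation: (x - mu) = (3, 0).

Step 2 — invert Sigma. det(Sigma) = 20·15 - (-5)² = 275.
  Sigma^{-1} = (1/det) · [[d, -b], [-b, a]] = [[0.0545, 0.0182],
 [0.0182, 0.0727]].

Step 3 — form the quadratic (x - mu)^T · Sigma^{-1} · (x - mu):
  Sigma^{-1} · (x - mu) = (0.1636, 0.0545).
  (x - mu)^T · [Sigma^{-1} · (x - mu)] = (3)·(0.1636) + (0)·(0.0545) = 0.4909.

Step 4 — take square root: d = √(0.4909) ≈ 0.7006.

d(x, mu) = √(0.4909) ≈ 0.7006


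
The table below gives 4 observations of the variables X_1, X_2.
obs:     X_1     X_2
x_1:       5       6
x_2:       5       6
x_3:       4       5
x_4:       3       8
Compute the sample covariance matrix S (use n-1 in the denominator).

Step 1 — column means:
  mean(X_1) = (5 + 5 + 4 + 3) / 4 = 17/4 = 4.25
  mean(X_2) = (6 + 6 + 5 + 8) / 4 = 25/4 = 6.25

Step 2 — sample covariance S[i,j] = (1/(n-1)) · Σ_k (x_{k,i} - mean_i) · (x_{k,j} - mean_j), with n-1 = 3.
  S[X_1,X_1] = ((0.75)·(0.75) + (0.75)·(0.75) + (-0.25)·(-0.25) + (-1.25)·(-1.25)) / 3 = 2.75/3 = 0.9167
  S[X_1,X_2] = ((0.75)·(-0.25) + (0.75)·(-0.25) + (-0.25)·(-1.25) + (-1.25)·(1.75)) / 3 = -2.25/3 = -0.75
  S[X_2,X_2] = ((-0.25)·(-0.25) + (-0.25)·(-0.25) + (-1.25)·(-1.25) + (1.75)·(1.75)) / 3 = 4.75/3 = 1.5833

S is symmetric (S[j,i] = S[i,j]). Assembling:

S = [[0.9167, -0.75],
 [-0.75, 1.5833]]


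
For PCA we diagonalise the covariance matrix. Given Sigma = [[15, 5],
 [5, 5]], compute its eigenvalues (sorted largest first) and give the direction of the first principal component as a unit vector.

Step 1 — characteristic polynomial of 2×2 Sigma:
  det(Sigma - λI) = λ² - trace · λ + det = 0.
  trace = 15 + 5 = 20, det = 15·5 - (5)² = 50.
Step 2 — discriminant:
  Δ = trace² - 4·det = 400 - 200 = 200.
Step 3 — eigenvalues:
  λ = (trace ± √Δ)/2 = (20 ± 14.1421)/2,
  λ_1 = 17.0711,  λ_2 = 2.9289.

Step 4 — unit eigenvector for λ_1: solve (Sigma - λ_1 I)v = 0. First row:
  (15 - 17.0711)·v_x + (5)·v_y = 0, i.e. (-2.0711)·v_x + (5)·v_y = 0,
  so v ∝ (b, λ_1 - a) = (5, 2.0711) = u.
  ||u|| = √((5)² + (2.0711)²) = √(29.2893) ≈ 5.412,
  v_1 = u/||u|| ≈ (0.9239, 0.3827) (||v_1|| = 1).

λ_1 = 17.0711,  λ_2 = 2.9289;  v_1 ≈ (0.9239, 0.3827)


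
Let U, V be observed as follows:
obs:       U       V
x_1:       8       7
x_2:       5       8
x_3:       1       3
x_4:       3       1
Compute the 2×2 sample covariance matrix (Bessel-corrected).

Step 1 — column means:
  mean(U) = (8 + 5 + 1 + 3) / 4 = 17/4 = 4.25
  mean(V) = (7 + 8 + 3 + 1) / 4 = 19/4 = 4.75

Step 2 — sample covariance S[i,j] = (1/(n-1)) · Σ_k (x_{k,i} - mean_i) · (x_{k,j} - mean_j), with n-1 = 3.
  S[U,U] = ((3.75)·(3.75) + (0.75)·(0.75) + (-3.25)·(-3.25) + (-1.25)·(-1.25)) / 3 = 26.75/3 = 8.9167
  S[U,V] = ((3.75)·(2.25) + (0.75)·(3.25) + (-3.25)·(-1.75) + (-1.25)·(-3.75)) / 3 = 21.25/3 = 7.0833
  S[V,V] = ((2.25)·(2.25) + (3.25)·(3.25) + (-1.75)·(-1.75) + (-3.75)·(-3.75)) / 3 = 32.75/3 = 10.9167

S is symmetric (S[j,i] = S[i,j]). Assembling:

S = [[8.9167, 7.0833],
 [7.0833, 10.9167]]


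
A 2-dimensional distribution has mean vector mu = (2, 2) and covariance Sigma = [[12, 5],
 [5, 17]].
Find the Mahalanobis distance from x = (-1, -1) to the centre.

Step 1 — centre the observation: (x - mu) = (-3, -3).

Step 2 — invert Sigma. det(Sigma) = 12·17 - (5)² = 179.
  Sigma^{-1} = (1/det) · [[d, -b], [-b, a]] = [[0.095, -0.0279],
 [-0.0279, 0.067]].

Step 3 — form the quadratic (x - mu)^T · Sigma^{-1} · (x - mu):
  Sigma^{-1} · (x - mu) = (-0.2011, -0.1173).
  (x - mu)^T · [Sigma^{-1} · (x - mu)] = (-3)·(-0.2011) + (-3)·(-0.1173) = 0.9553.

Step 4 — take square root: d = √(0.9553) ≈ 0.9774.

d(x, mu) = √(0.9553) ≈ 0.9774


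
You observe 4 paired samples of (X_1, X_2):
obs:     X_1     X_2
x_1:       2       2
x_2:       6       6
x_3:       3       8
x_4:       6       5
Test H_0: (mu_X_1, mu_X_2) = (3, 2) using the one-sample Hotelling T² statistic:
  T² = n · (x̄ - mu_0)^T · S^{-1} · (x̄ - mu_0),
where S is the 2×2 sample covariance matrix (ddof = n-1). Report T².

Step 1 — sample mean vector:
  mean(X_1) = (2 + 6 + 3 + 6) / 4 = 17/4 = 4.25
  mean(X_2) = (2 + 6 + 8 + 5) / 4 = 21/4 = 5.25
  x̄ = (4.25, 5.25),  deviation x̄ - mu_0 = (4.25, 5.25) - (3, 2) = (1.25, 3.25).

Step 2 — sample covariance matrix, S[i,j] = (1/(n-1)) · Σ_k (x_{k,i} - mean_i) · (x_{k,j} - mean_j), divisor n-1 = 3:
  S[X_1,X_1] = ((-2.25)·(-2.25) + (1.75)·(1.75) + (-1.25)·(-1.25) + (1.75)·(1.75)) / 3 = 12.75/3 = 4.25
  S[X_1,X_2] = ((-2.25)·(-3.25) + (1.75)·(0.75) + (-1.25)·(2.75) + (1.75)·(-0.25)) / 3 = 4.75/3 = 1.5833
  S[X_2,X_2] = ((-3.25)·(-3.25) + (0.75)·(0.75) + (2.75)·(2.75) + (-0.25)·(-0.25)) / 3 = 18.75/3 = 6.25
  S = [[4.25, 1.5833],
 [1.5833, 6.25]].

Step 3 — invert S. det(S) = 4.25·6.25 - (1.5833)² = 24.0556.
  S^{-1} = (1/det) · [[d, -b], [-b, a]] = [[0.2598, -0.0658],
 [-0.0658, 0.1767]].

Step 4 — quadratic form (x̄ - mu_0)^T · S^{-1} · (x̄ - mu_0):
  S^{-1} · (x̄ - mu_0) = (0.1109, 0.4919),
  (x̄ - mu_0)^T · [...] = (1.25)·(0.1109) + (3.25)·(0.4919) = 1.7373.

Step 5 — scale by n: T² = 4 · 1.7373 = 6.9492.

T² ≈ 6.9492


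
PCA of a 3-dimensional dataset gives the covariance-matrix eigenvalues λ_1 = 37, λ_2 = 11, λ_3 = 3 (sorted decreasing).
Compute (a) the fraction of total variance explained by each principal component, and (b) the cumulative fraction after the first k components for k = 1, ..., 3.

Step 1 — total variance = trace(Sigma) = Σ λ_i = 37 + 11 + 3 = 51.

Step 2 — fraction explained by component i = λ_i / Σ λ:
  PC1: 37/51 = 0.7255
  PC2: 11/51 = 0.2157
  PC3: 3/51 = 0.0588

Step 3 — cumulative fraction after k components = (λ_1 + ... + λ_k) / Σ λ:
  k = 1: 37/51 = 0.7255
  k = 2: (37 + 11)/51 = 48/51 = 0.9412
  k = 3: (37 + 11 + 3)/51 = 51/51 = 1

Summary (fraction, with percent):

explained: PC1 0.7255 (72.55%), PC2 0.2157 (21.57%), PC3 0.0588 (5.88%);  cumulative: 0.7255, 0.9412, 1


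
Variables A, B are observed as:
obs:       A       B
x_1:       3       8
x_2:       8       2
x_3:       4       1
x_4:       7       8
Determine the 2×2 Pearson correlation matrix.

Step 1 — column means:
  mean(A) = (3 + 8 + 4 + 7) / 4 = 22/4 = 5.5
  mean(B) = (8 + 2 + 1 + 8) / 4 = 19/4 = 4.75

Step 2 — sample variances and covariances s[i,j] = (1/(n-1)) · Σ_k (x_{k,i} - mean_i) · (x_{k,j} - mean_j), with n-1 = 3:
  s[A,A] = ((-2.5)·(-2.5) + (2.5)·(2.5) + (-1.5)·(-1.5) + (1.5)·(1.5)) / 3 = 17/3 = 5.6667
  s[A,B] = ((-2.5)·(3.25) + (2.5)·(-2.75) + (-1.5)·(-3.75) + (1.5)·(3.25)) / 3 = -4.5/3 = -1.5
  s[B,B] = ((3.25)·(3.25) + (-2.75)·(-2.75) + (-3.75)·(-3.75) + (3.25)·(3.25)) / 3 = 42.75/3 = 14.25
  Sample standard deviations s_i = √(s[i,i]):
  s(A) = √(5.6667) = 2.3805
  s(B) = √(14.25) = 3.7749

Step 3 — r_{ij} = s_{ij} / (s_i · s_j):
  r[A,A] = 1 (diagonal).
  r[A,B] = -1.5 / (2.3805 · 3.7749) = -1.5 / 8.9861 = -0.1669
  r[B,B] = 1 (diagonal).

R is symmetric with unit diagonal. Assembling:

R = [[1, -0.1669],
 [-0.1669, 1]]


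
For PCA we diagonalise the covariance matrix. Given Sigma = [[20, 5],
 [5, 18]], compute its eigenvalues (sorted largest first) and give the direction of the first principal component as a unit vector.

Step 1 — characteristic polynomial of 2×2 Sigma:
  det(Sigma - λI) = λ² - trace · λ + det = 0.
  trace = 20 + 18 = 38, det = 20·18 - (5)² = 335.
Step 2 — discriminant:
  Δ = trace² - 4·det = 1444 - 1340 = 104.
Step 3 — eigenvalues:
  λ = (trace ± √Δ)/2 = (38 ± 10.198)/2,
  λ_1 = 24.099,  λ_2 = 13.901.

Step 4 — unit eigenvector for λ_1: solve (Sigma - λ_1 I)v = 0. First row:
  (20 - 24.099)·v_x + (5)·v_y = 0, i.e. (-4.099)·v_x + (5)·v_y = 0,
  so v ∝ (b, λ_1 - a) = (5, 4.099) = u.
  ||u|| = √((5)² + (4.099)²) = √(41.802) ≈ 6.4654,
  v_1 = u/||u|| ≈ (0.7733, 0.634) (||v_1|| = 1).

λ_1 = 24.099,  λ_2 = 13.901;  v_1 ≈ (0.7733, 0.634)


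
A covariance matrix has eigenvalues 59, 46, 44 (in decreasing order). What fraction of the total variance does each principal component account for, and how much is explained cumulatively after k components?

Step 1 — total variance = trace(Sigma) = Σ λ_i = 59 + 46 + 44 = 149.

Step 2 — fraction explained by component i = λ_i / Σ λ:
  PC1: 59/149 = 0.396
  PC2: 46/149 = 0.3087
  PC3: 44/149 = 0.2953

Step 3 — cumulative fraction after k components = (λ_1 + ... + λ_k) / Σ λ:
  k = 1: 59/149 = 0.396
  k = 2: (59 + 46)/149 = 105/149 = 0.7047
  k = 3: (59 + 46 + 44)/149 = 149/149 = 1

Summary (fraction, with percent):

explained: PC1 0.396 (39.6%), PC2 0.3087 (30.87%), PC3 0.2953 (29.53%);  cumulative: 0.396, 0.7047, 1


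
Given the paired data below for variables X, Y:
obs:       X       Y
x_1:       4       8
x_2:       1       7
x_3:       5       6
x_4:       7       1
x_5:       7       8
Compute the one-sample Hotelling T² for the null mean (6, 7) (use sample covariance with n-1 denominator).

Step 1 — sample mean vector:
  mean(X) = (4 + 1 + 5 + 7 + 7) / 5 = 24/5 = 4.8
  mean(Y) = (8 + 7 + 6 + 1 + 8) / 5 = 30/5 = 6
  x̄ = (4.8, 6),  deviation x̄ - mu_0 = (4.8, 6) - (6, 7) = (-1.2, -1).

Step 2 — sample covariance matrix, S[i,j] = (1/(n-1)) · Σ_k (x_{k,i} - mean_i) · (x_{k,j} - mean_j), divisor n-1 = 4:
  S[X,X] = ((-0.8)·(-0.8) + (-3.8)·(-3.8) + (0.2)·(0.2) + (2.2)·(2.2) + (2.2)·(2.2)) / 4 = 24.8/4 = 6.2
  S[X,Y] = ((-0.8)·(2) + (-3.8)·(1) + (0.2)·(0) + (2.2)·(-5) + (2.2)·(2)) / 4 = -12/4 = -3
  S[Y,Y] = ((2)·(2) + (1)·(1) + (0)·(0) + (-5)·(-5) + (2)·(2)) / 4 = 34/4 = 8.5
  S = [[6.2, -3],
 [-3, 8.5]].

Step 3 — invert S. det(S) = 6.2·8.5 - (-3)² = 43.7.
  S^{-1} = (1/det) · [[d, -b], [-b, a]] = [[0.1945, 0.0686],
 [0.0686, 0.1419]].

Step 4 — quadratic form (x̄ - mu_0)^T · S^{-1} · (x̄ - mu_0):
  S^{-1} · (x̄ - mu_0) = (-0.3021, -0.2243),
  (x̄ - mu_0)^T · [...] = (-1.2)·(-0.3021) + (-1)·(-0.2243) = 0.5867.

Step 5 — scale by n: T² = 5 · 0.5867 = 2.9336.

T² ≈ 2.9336


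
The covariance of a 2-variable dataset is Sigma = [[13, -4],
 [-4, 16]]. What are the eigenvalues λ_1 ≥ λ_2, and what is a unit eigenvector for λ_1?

Step 1 — characteristic polynomial of 2×2 Sigma:
  det(Sigma - λI) = λ² - trace · λ + det = 0.
  trace = 13 + 16 = 29, det = 13·16 - (-4)² = 192.
Step 2 — discriminant:
  Δ = trace² - 4·det = 841 - 768 = 73.
Step 3 — eigenvalues:
  λ = (trace ± √Δ)/2 = (29 ± 8.544)/2,
  λ_1 = 18.772,  λ_2 = 10.228.

Step 4 — unit eigenvector for λ_1: solve (Sigma - λ_1 I)v = 0. First row:
  (13 - 18.772)·v_x + (-4)·v_y = 0, i.e. (-5.772)·v_x + (-4)·v_y = 0,
  so v ∝ (b, λ_1 - a) = (-4, 5.772); multiply by -1 so the first entry is positive: u = (4, -5.772).
  ||u|| = √((4)² + (-5.772)²) = √(49.316) ≈ 7.0225,
  v_1 = u/||u|| ≈ (0.5696, -0.8219) (||v_1|| = 1).

λ_1 = 18.772,  λ_2 = 10.228;  v_1 ≈ (0.5696, -0.8219)


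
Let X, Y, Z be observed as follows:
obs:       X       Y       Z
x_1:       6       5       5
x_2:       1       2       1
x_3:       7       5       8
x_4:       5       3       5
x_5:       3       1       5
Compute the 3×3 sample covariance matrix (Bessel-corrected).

Step 1 — column means:
  mean(X) = (6 + 1 + 7 + 5 + 3) / 5 = 22/5 = 4.4
  mean(Y) = (5 + 2 + 5 + 3 + 1) / 5 = 16/5 = 3.2
  mean(Z) = (5 + 1 + 8 + 5 + 5) / 5 = 24/5 = 4.8

Step 2 — sample covariance S[i,j] = (1/(n-1)) · Σ_k (x_{k,i} - mean_i) · (x_{k,j} - mean_j), with n-1 = 4.
  S[X,X] = ((1.6)·(1.6) + (-3.4)·(-3.4) + (2.6)·(2.6) + (0.6)·(0.6) + (-1.4)·(-1.4)) / 4 = 23.2/4 = 5.8
  S[X,Y] = ((1.6)·(1.8) + (-3.4)·(-1.2) + (2.6)·(1.8) + (0.6)·(-0.2) + (-1.4)·(-2.2)) / 4 = 14.6/4 = 3.65
  S[X,Z] = ((1.6)·(0.2) + (-3.4)·(-3.8) + (2.6)·(3.2) + (0.6)·(0.2) + (-1.4)·(0.2)) / 4 = 21.4/4 = 5.35
  S[Y,Y] = ((1.8)·(1.8) + (-1.2)·(-1.2) + (1.8)·(1.8) + (-0.2)·(-0.2) + (-2.2)·(-2.2)) / 4 = 12.8/4 = 3.2
  S[Y,Z] = ((1.8)·(0.2) + (-1.2)·(-3.8) + (1.8)·(3.2) + (-0.2)·(0.2) + (-2.2)·(0.2)) / 4 = 10.2/4 = 2.55
  S[Z,Z] = ((0.2)·(0.2) + (-3.8)·(-3.8) + (3.2)·(3.2) + (0.2)·(0.2) + (0.2)·(0.2)) / 4 = 24.8/4 = 6.2

S is symmetric (S[j,i] = S[i,j]). Assembling:

S = [[5.8, 3.65, 5.35],
 [3.65, 3.2, 2.55],
 [5.35, 2.55, 6.2]]


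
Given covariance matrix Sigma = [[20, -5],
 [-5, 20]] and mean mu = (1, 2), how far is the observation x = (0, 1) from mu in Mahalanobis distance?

Step 1 — centre the observation: (x - mu) = (-1, -1).

Step 2 — invert Sigma. det(Sigma) = 20·20 - (-5)² = 375.
  Sigma^{-1} = (1/det) · [[d, -b], [-b, a]] = [[0.0533, 0.0133],
 [0.0133, 0.0533]].

Step 3 — form the quadratic (x - mu)^T · Sigma^{-1} · (x - mu):
  Sigma^{-1} · (x - mu) = (-0.0667, -0.0667).
  (x - mu)^T · [Sigma^{-1} · (x - mu)] = (-1)·(-0.0667) + (-1)·(-0.0667) = 0.1333.

Step 4 — take square root: d = √(0.1333) ≈ 0.3651.

d(x, mu) = √(0.1333) ≈ 0.3651


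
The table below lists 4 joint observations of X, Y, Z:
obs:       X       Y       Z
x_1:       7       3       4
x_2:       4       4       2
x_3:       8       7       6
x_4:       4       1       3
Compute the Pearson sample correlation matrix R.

Step 1 — column means:
  mean(X) = (7 + 4 + 8 + 4) / 4 = 23/4 = 5.75
  mean(Y) = (3 + 4 + 7 + 1) / 4 = 15/4 = 3.75
  mean(Z) = (4 + 2 + 6 + 3) / 4 = 15/4 = 3.75

Step 2 — sample variances and covariances s[i,j] = (1/(n-1)) · Σ_k (x_{k,i} - mean_i) · (x_{k,j} - mean_j), with n-1 = 3:
  s[X,X] = ((1.25)·(1.25) + (-1.75)·(-1.75) + (2.25)·(2.25) + (-1.75)·(-1.75)) / 3 = 12.75/3 = 4.25
  s[X,Y] = ((1.25)·(-0.75) + (-1.75)·(0.25) + (2.25)·(3.25) + (-1.75)·(-2.75)) / 3 = 10.75/3 = 3.5833
  s[X,Z] = ((1.25)·(0.25) + (-1.75)·(-1.75) + (2.25)·(2.25) + (-1.75)·(-0.75)) / 3 = 9.75/3 = 3.25
  s[Y,Y] = ((-0.75)·(-0.75) + (0.25)·(0.25) + (3.25)·(3.25) + (-2.75)·(-2.75)) / 3 = 18.75/3 = 6.25
  s[Y,Z] = ((-0.75)·(0.25) + (0.25)·(-1.75) + (3.25)·(2.25) + (-2.75)·(-0.75)) / 3 = 8.75/3 = 2.9167
  s[Z,Z] = ((0.25)·(0.25) + (-1.75)·(-1.75) + (2.25)·(2.25) + (-0.75)·(-0.75)) / 3 = 8.75/3 = 2.9167
  Sample standard deviations s_i = √(s[i,i]):
  s(X) = √(4.25) = 2.0616
  s(Y) = √(6.25) = 2.5
  s(Z) = √(2.9167) = 1.7078

Step 3 — r_{ij} = s_{ij} / (s_i · s_j):
  r[X,X] = 1 (diagonal).
  r[X,Y] = 3.5833 / (2.0616 · 2.5) = 3.5833 / 5.1539 = 0.6953
  r[X,Z] = 3.25 / (2.0616 · 1.7078) = 3.25 / 3.5208 = 0.9231
  r[Y,Y] = 1 (diagonal).
  r[Y,Z] = 2.9167 / (2.5 · 1.7078) = 2.9167 / 4.2696 = 0.6831
  r[Z,Z] = 1 (diagonal).

R is symmetric with unit diagonal. Assembling:

R = [[1, 0.6953, 0.9231],
 [0.6953, 1, 0.6831],
 [0.9231, 0.6831, 1]]


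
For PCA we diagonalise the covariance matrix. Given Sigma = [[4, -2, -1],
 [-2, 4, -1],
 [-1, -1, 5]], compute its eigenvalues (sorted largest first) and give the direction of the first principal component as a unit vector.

Step 1 — characteristic polynomial p(λ) = det(λI - Sigma) = λ³ - tr·λ² + c_1·λ - det, where tr = trace, c_1 = sum of the principal 2×2 minors, det = det(Sigma):
  tr = 4 + 4 + 5 = 13,
  c_1 = (4·4 - (-2)²) + (4·5 - (-1)²) + (4·5 - (-1)²) = 12 + 19 + 19 = 50,
  det = 4·(4·5 - (-1)²) - (-2)·((-2)·5 - (-1)·(-1)) + (-1)·((-2)·(-1) - 4·(-1)) = 4·(19) - (-2)·(-11) + (-1)·(6) = 48.
  So p(λ) = λ³ - 13λ² + 50λ - 48.
Step 2 — look for an integer root (rational root theorem: any rational root is an integer divisor of 48). Testing λ = 6:
  p(6) = 216 - 468 + 300 - 48 = 0  ✓
  Dividing out (λ - 6): p(λ) = (λ - 6)(λ² - 7λ + 8).
Step 3 — remaining eigenvalues from the quadratic λ² - 7λ + 8 = 0:
  Δ = 7² - 4·8 = 49 - 32 = 17,  λ = (7 ± √17)/2 = (7 ± 4.1231)/2 ≈ 5.5616 or 1.4384.
  Sorted: λ_1 = 6,  λ_2 = 5.5616,  λ_3 = 1.4384  (check: sum = 13 = tr ✓).

Step 4 — unit eigenvector for λ_1 = 6: v spans the null space of (Sigma - λ_1 I), whose rows are
  r_1 = (-2, -2, -1),  r_2 = (-2, -2, -1),  r_3 = (-1, -1, -1).
  v is orthogonal to every row, so take v ∝ r_1 × r_3 = ((-2)·(-1) - (-1)·(-1), (-1)·(-1) - (-2)·(-1), (-2)·(-1) - (-2)·(-1)) = (1, -1, 0).
  Let u = (1, -1, 0).
  ||u|| = √((1)² + (-1)² + (0)²) = √(2) ≈ 1.4142,  v_1 = u/||u|| ≈ (0.7071, -0.7071, 0) (||v_1|| = 1).

λ_1 = 6,  λ_2 = 5.5616,  λ_3 = 1.4384;  v_1 ≈ (0.7071, -0.7071, 0)


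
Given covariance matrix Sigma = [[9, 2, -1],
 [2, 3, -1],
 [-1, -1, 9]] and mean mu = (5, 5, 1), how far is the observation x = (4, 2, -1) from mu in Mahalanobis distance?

Step 1 — centre the observation: (x - mu) = (-1, -3, -2).

Step 2 — invert Sigma (cofactor / det for 3×3, or solve directly):
  Sigma^{-1} = [[0.1307, -0.0854, 0.005],
 [-0.0854, 0.402, 0.0352],
 [0.005, 0.0352, 0.1156]].

Step 3 — form the quadratic (x - mu)^T · Sigma^{-1} · (x - mu):
  Sigma^{-1} · (x - mu) = (0.1156, -1.191, -0.3417).
  (x - mu)^T · [Sigma^{-1} · (x - mu)] = (-1)·(0.1156) + (-3)·(-1.191) + (-2)·(-0.3417) = 4.1407.

Step 4 — take square root: d = √(4.1407) ≈ 2.0349.

d(x, mu) = √(4.1407) ≈ 2.0349


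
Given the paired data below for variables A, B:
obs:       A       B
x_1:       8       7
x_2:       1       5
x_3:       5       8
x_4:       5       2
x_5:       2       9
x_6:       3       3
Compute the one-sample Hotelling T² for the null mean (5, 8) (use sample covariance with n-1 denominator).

Step 1 — sample mean vector:
  mean(A) = (8 + 1 + 5 + 5 + 2 + 3) / 6 = 24/6 = 4
  mean(B) = (7 + 5 + 8 + 2 + 9 + 3) / 6 = 34/6 = 5.6667
  x̄ = (4, 5.6667),  deviation x̄ - mu_0 = (4, 5.6667) - (5, 8) = (-1, -2.3333).

Step 2 — sample covariance matrix, S[i,j] = (1/(n-1)) · Σ_k (x_{k,i} - mean_i) · (x_{k,j} - mean_j), divisor n-1 = 5:
  S[A,A] = ((4)·(4) + (-3)·(-3) + (1)·(1) + (1)·(1) + (-2)·(-2) + (-1)·(-1)) / 5 = 32/5 = 6.4
  S[A,B] = ((4)·(1.3333) + (-3)·(-0.6667) + (1)·(2.3333) + (1)·(-3.6667) + (-2)·(3.3333) + (-1)·(-2.6667)) / 5 = 2/5 = 0.4
  S[B,B] = ((1.3333)·(1.3333) + (-0.6667)·(-0.6667) + (2.3333)·(2.3333) + (-3.6667)·(-3.6667) + (3.3333)·(3.3333) + (-2.6667)·(-2.6667)) / 5 = 39.3333/5 = 7.8667
  S = [[6.4, 0.4],
 [0.4, 7.8667]].

Step 3 — invert S. det(S) = 6.4·7.8667 - (0.4)² = 50.1867.
  S^{-1} = (1/det) · [[d, -b], [-b, a]] = [[0.1567, -0.008],
 [-0.008, 0.1275]].

Step 4 — quadratic form (x̄ - mu_0)^T · S^{-1} · (x̄ - mu_0):
  S^{-1} · (x̄ - mu_0) = (-0.1382, -0.2896),
  (x̄ - mu_0)^T · [...] = (-1)·(-0.1382) + (-2.3333)·(-0.2896) = 0.8139.

Step 5 — scale by n: T² = 6 · 0.8139 = 4.8831.

T² ≈ 4.8831


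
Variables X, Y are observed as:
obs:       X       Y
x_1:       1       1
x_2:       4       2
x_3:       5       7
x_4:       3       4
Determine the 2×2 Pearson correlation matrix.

Step 1 — column means:
  mean(X) = (1 + 4 + 5 + 3) / 4 = 13/4 = 3.25
  mean(Y) = (1 + 2 + 7 + 4) / 4 = 14/4 = 3.5

Step 2 — sample variances and covariances s[i,j] = (1/(n-1)) · Σ_k (x_{k,i} - mean_i) · (x_{k,j} - mean_j), with n-1 = 3:
  s[X,X] = ((-2.25)·(-2.25) + (0.75)·(0.75) + (1.75)·(1.75) + (-0.25)·(-0.25)) / 3 = 8.75/3 = 2.9167
  s[X,Y] = ((-2.25)·(-2.5) + (0.75)·(-1.5) + (1.75)·(3.5) + (-0.25)·(0.5)) / 3 = 10.5/3 = 3.5
  s[Y,Y] = ((-2.5)·(-2.5) + (-1.5)·(-1.5) + (3.5)·(3.5) + (0.5)·(0.5)) / 3 = 21/3 = 7
  Sample standard deviations s_i = √(s[i,i]):
  s(X) = √(2.9167) = 1.7078
  s(Y) = √(7) = 2.6458

Step 3 — r_{ij} = s_{ij} / (s_i · s_j):
  r[X,X] = 1 (diagonal).
  r[X,Y] = 3.5 / (1.7078 · 2.6458) = 3.5 / 4.5185 = 0.7746
  r[Y,Y] = 1 (diagonal).

R is symmetric with unit diagonal. Assembling:

R = [[1, 0.7746],
 [0.7746, 1]]


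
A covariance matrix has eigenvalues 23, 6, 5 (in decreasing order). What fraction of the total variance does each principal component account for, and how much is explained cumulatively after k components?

Step 1 — total variance = trace(Sigma) = Σ λ_i = 23 + 6 + 5 = 34.

Step 2 — fraction explained by component i = λ_i / Σ λ:
  PC1: 23/34 = 0.6765
  PC2: 6/34 = 0.1765
  PC3: 5/34 = 0.1471

Step 3 — cumulative fraction after k components = (λ_1 + ... + λ_k) / Σ λ:
  k = 1: 23/34 = 0.6765
  k = 2: (23 + 6)/34 = 29/34 = 0.8529
  k = 3: (23 + 6 + 5)/34 = 34/34 = 1

Summary (fraction, with percent):

explained: PC1 0.6765 (67.65%), PC2 0.1765 (17.65%), PC3 0.1471 (14.71%);  cumulative: 0.6765, 0.8529, 1


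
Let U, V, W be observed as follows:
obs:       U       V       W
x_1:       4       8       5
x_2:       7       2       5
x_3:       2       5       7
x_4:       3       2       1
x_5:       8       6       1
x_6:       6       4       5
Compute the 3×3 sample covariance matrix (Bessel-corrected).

Step 1 — column means:
  mean(U) = (4 + 7 + 2 + 3 + 8 + 6) / 6 = 30/6 = 5
  mean(V) = (8 + 2 + 5 + 2 + 6 + 4) / 6 = 27/6 = 4.5
  mean(W) = (5 + 5 + 7 + 1 + 1 + 5) / 6 = 24/6 = 4

Step 2 — sample covariance S[i,j] = (1/(n-1)) · Σ_k (x_{k,i} - mean_i) · (x_{k,j} - mean_j), with n-1 = 5.
  S[U,U] = ((-1)·(-1) + (2)·(2) + (-3)·(-3) + (-2)·(-2) + (3)·(3) + (1)·(1)) / 5 = 28/5 = 5.6
  S[U,V] = ((-1)·(3.5) + (2)·(-2.5) + (-3)·(0.5) + (-2)·(-2.5) + (3)·(1.5) + (1)·(-0.5)) / 5 = -1/5 = -0.2
  S[U,W] = ((-1)·(1) + (2)·(1) + (-3)·(3) + (-2)·(-3) + (3)·(-3) + (1)·(1)) / 5 = -10/5 = -2
  S[V,V] = ((3.5)·(3.5) + (-2.5)·(-2.5) + (0.5)·(0.5) + (-2.5)·(-2.5) + (1.5)·(1.5) + (-0.5)·(-0.5)) / 5 = 27.5/5 = 5.5
  S[V,W] = ((3.5)·(1) + (-2.5)·(1) + (0.5)·(3) + (-2.5)·(-3) + (1.5)·(-3) + (-0.5)·(1)) / 5 = 5/5 = 1
  S[W,W] = ((1)·(1) + (1)·(1) + (3)·(3) + (-3)·(-3) + (-3)·(-3) + (1)·(1)) / 5 = 30/5 = 6

S is symmetric (S[j,i] = S[i,j]). Assembling:

S = [[5.6, -0.2, -2],
 [-0.2, 5.5, 1],
 [-2, 1, 6]]


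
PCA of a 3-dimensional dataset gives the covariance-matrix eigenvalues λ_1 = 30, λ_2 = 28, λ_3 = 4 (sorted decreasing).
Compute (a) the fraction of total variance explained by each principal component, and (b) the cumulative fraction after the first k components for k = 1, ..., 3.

Step 1 — total variance = trace(Sigma) = Σ λ_i = 30 + 28 + 4 = 62.

Step 2 — fraction explained by component i = λ_i / Σ λ:
  PC1: 30/62 = 0.4839
  PC2: 28/62 = 0.4516
  PC3: 4/62 = 0.0645

Step 3 — cumulative fraction after k components = (λ_1 + ... + λ_k) / Σ λ:
  k = 1: 30/62 = 0.4839
  k = 2: (30 + 28)/62 = 58/62 = 0.9355
  k = 3: (30 + 28 + 4)/62 = 62/62 = 1

Summary (fraction, with percent):

explained: PC1 0.4839 (48.39%), PC2 0.4516 (45.16%), PC3 0.0645 (6.45%);  cumulative: 0.4839, 0.9355, 1


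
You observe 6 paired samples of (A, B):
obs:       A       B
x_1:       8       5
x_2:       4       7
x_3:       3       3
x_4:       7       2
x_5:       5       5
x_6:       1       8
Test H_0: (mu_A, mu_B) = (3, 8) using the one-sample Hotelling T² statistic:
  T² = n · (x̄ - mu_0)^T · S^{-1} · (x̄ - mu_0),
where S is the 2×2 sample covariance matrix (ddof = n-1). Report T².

Step 1 — sample mean vector:
  mean(A) = (8 + 4 + 3 + 7 + 5 + 1) / 6 = 28/6 = 4.6667
  mean(B) = (5 + 7 + 3 + 2 + 5 + 8) / 6 = 30/6 = 5
  x̄ = (4.6667, 5),  deviation x̄ - mu_0 = (4.6667, 5) - (3, 8) = (1.6667, -3).

Step 2 — sample covariance matrix, S[i,j] = (1/(n-1)) · Σ_k (x_{k,i} - mean_i) · (x_{k,j} - mean_j), divisor n-1 = 5:
  S[A,A] = ((3.3333)·(3.3333) + (-0.6667)·(-0.6667) + (-1.6667)·(-1.6667) + (2.3333)·(2.3333) + (0.3333)·(0.3333) + (-3.6667)·(-3.6667)) / 5 = 33.3333/5 = 6.6667
  S[A,B] = ((3.3333)·(0) + (-0.6667)·(2) + (-1.6667)·(-2) + (2.3333)·(-3) + (0.3333)·(0) + (-3.6667)·(3)) / 5 = -16/5 = -3.2
  S[B,B] = ((0)·(0) + (2)·(2) + (-2)·(-2) + (-3)·(-3) + (0)·(0) + (3)·(3)) / 5 = 26/5 = 5.2
  S = [[6.6667, -3.2],
 [-3.2, 5.2]].

Step 3 — invert S. det(S) = 6.6667·5.2 - (-3.2)² = 24.4267.
  S^{-1} = (1/det) · [[d, -b], [-b, a]] = [[0.2129, 0.131],
 [0.131, 0.2729]].

Step 4 — quadratic form (x̄ - mu_0)^T · S^{-1} · (x̄ - mu_0):
  S^{-1} · (x̄ - mu_0) = (-0.0382, -0.6004),
  (x̄ - mu_0)^T · [...] = (1.6667)·(-0.0382) + (-3)·(-0.6004) = 1.7376.

Step 5 — scale by n: T² = 6 · 1.7376 = 10.4258.

T² ≈ 10.4258


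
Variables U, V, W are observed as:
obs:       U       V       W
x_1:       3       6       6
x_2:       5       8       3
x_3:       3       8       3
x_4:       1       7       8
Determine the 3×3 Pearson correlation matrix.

Step 1 — column means:
  mean(U) = (3 + 5 + 3 + 1) / 4 = 12/4 = 3
  mean(V) = (6 + 8 + 8 + 7) / 4 = 29/4 = 7.25
  mean(W) = (6 + 3 + 3 + 8) / 4 = 20/4 = 5

Step 2 — sample variances and covariances s[i,j] = (1/(n-1)) · Σ_k (x_{k,i} - mean_i) · (x_{k,j} - mean_j), with n-1 = 3:
  s[U,U] = ((0)·(0) + (2)·(2) + (0)·(0) + (-2)·(-2)) / 3 = 8/3 = 2.6667
  s[U,V] = ((0)·(-1.25) + (2)·(0.75) + (0)·(0.75) + (-2)·(-0.25)) / 3 = 2/3 = 0.6667
  s[U,W] = ((0)·(1) + (2)·(-2) + (0)·(-2) + (-2)·(3)) / 3 = -10/3 = -3.3333
  s[V,V] = ((-1.25)·(-1.25) + (0.75)·(0.75) + (0.75)·(0.75) + (-0.25)·(-0.25)) / 3 = 2.75/3 = 0.9167
  s[V,W] = ((-1.25)·(1) + (0.75)·(-2) + (0.75)·(-2) + (-0.25)·(3)) / 3 = -5/3 = -1.6667
  s[W,W] = ((1)·(1) + (-2)·(-2) + (-2)·(-2) + (3)·(3)) / 3 = 18/3 = 6
  Sample standard deviations s_i = √(s[i,i]):
  s(U) = √(2.6667) = 1.633
  s(V) = √(0.9167) = 0.9574
  s(W) = √(6) = 2.4495

Step 3 — r_{ij} = s_{ij} / (s_i · s_j):
  r[U,U] = 1 (diagonal).
  r[U,V] = 0.6667 / (1.633 · 0.9574) = 0.6667 / 1.5635 = 0.4264
  r[U,W] = -3.3333 / (1.633 · 2.4495) = -3.3333 / 4 = -0.8333
  r[V,V] = 1 (diagonal).
  r[V,W] = -1.6667 / (0.9574 · 2.4495) = -1.6667 / 2.3452 = -0.7107
  r[W,W] = 1 (diagonal).

R is symmetric with unit diagonal. Assembling:

R = [[1, 0.4264, -0.8333],
 [0.4264, 1, -0.7107],
 [-0.8333, -0.7107, 1]]


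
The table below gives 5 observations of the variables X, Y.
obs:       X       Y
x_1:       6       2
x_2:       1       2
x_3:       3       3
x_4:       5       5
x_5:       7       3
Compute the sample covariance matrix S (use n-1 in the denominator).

Step 1 — column means:
  mean(X) = (6 + 1 + 3 + 5 + 7) / 5 = 22/5 = 4.4
  mean(Y) = (2 + 2 + 3 + 5 + 3) / 5 = 15/5 = 3

Step 2 — sample covariance S[i,j] = (1/(n-1)) · Σ_k (x_{k,i} - mean_i) · (x_{k,j} - mean_j), with n-1 = 4.
  S[X,X] = ((1.6)·(1.6) + (-3.4)·(-3.4) + (-1.4)·(-1.4) + (0.6)·(0.6) + (2.6)·(2.6)) / 4 = 23.2/4 = 5.8
  S[X,Y] = ((1.6)·(-1) + (-3.4)·(-1) + (-1.4)·(0) + (0.6)·(2) + (2.6)·(0)) / 4 = 3/4 = 0.75
  S[Y,Y] = ((-1)·(-1) + (-1)·(-1) + (0)·(0) + (2)·(2) + (0)·(0)) / 4 = 6/4 = 1.5

S is symmetric (S[j,i] = S[i,j]). Assembling:

S = [[5.8, 0.75],
 [0.75, 1.5]]


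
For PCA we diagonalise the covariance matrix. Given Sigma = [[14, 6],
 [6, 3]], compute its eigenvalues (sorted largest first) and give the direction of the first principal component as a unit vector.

Step 1 — characteristic polynomial of 2×2 Sigma:
  det(Sigma - λI) = λ² - trace · λ + det = 0.
  trace = 14 + 3 = 17, det = 14·3 - (6)² = 6.
Step 2 — discriminant:
  Δ = trace² - 4·det = 289 - 24 = 265.
Step 3 — eigenvalues:
  λ = (trace ± √Δ)/2 = (17 ± 16.2788)/2,
  λ_1 = 16.6394,  λ_2 = 0.3606.

Step 4 — unit eigenvector for λ_1: solve (Sigma - λ_1 I)v = 0. First row:
  (14 - 16.6394)·v_x + (6)·v_y = 0, i.e. (-2.6394)·v_x + (6)·v_y = 0,
  so v ∝ (b, λ_1 - a) = (6, 2.6394) = u.
  ||u|| = √((6)² + (2.6394)²) = √(42.9665) ≈ 6.5549,
  v_1 = u/||u|| ≈ (0.9153, 0.4027) (||v_1|| = 1).

λ_1 = 16.6394,  λ_2 = 0.3606;  v_1 ≈ (0.9153, 0.4027)


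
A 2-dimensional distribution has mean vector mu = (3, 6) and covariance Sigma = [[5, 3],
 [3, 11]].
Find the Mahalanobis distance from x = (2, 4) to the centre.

Step 1 — centre the observation: (x - mu) = (-1, -2).

Step 2 — invert Sigma. det(Sigma) = 5·11 - (3)² = 46.
  Sigma^{-1} = (1/det) · [[d, -b], [-b, a]] = [[0.2391, -0.0652],
 [-0.0652, 0.1087]].

Step 3 — form the quadratic (x - mu)^T · Sigma^{-1} · (x - mu):
  Sigma^{-1} · (x - mu) = (-0.1087, -0.1522).
  (x - mu)^T · [Sigma^{-1} · (x - mu)] = (-1)·(-0.1087) + (-2)·(-0.1522) = 0.413.

Step 4 — take square root: d = √(0.413) ≈ 0.6427.

d(x, mu) = √(0.413) ≈ 0.6427


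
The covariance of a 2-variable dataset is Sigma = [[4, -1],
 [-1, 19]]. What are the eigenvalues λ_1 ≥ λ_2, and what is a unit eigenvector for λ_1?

Step 1 — characteristic polynomial of 2×2 Sigma:
  det(Sigma - λI) = λ² - trace · λ + det = 0.
  trace = 4 + 19 = 23, det = 4·19 - (-1)² = 75.
Step 2 — discriminant:
  Δ = trace² - 4·det = 529 - 300 = 229.
Step 3 — eigenvalues:
  λ = (trace ± √Δ)/2 = (23 ± 15.1327)/2,
  λ_1 = 19.0664,  λ_2 = 3.9336.

Step 4 — unit eigenvector for λ_1: solve (Sigma - λ_1 I)v = 0. First row:
  (4 - 19.0664)·v_x + (-1)·v_y = 0, i.e. (-15.0664)·v_x + (-1)·v_y = 0,
  so v ∝ (b, λ_1 - a) = (-1, 15.0664); multiply by -1 so the first entry is positive: u = (1, -15.0664).
  ||u|| = √((1)² + (-15.0664)²) = √(227.9956) ≈ 15.0995,
  v_1 = u/||u|| ≈ (0.0662, -0.9978) (||v_1|| = 1).

λ_1 = 19.0664,  λ_2 = 3.9336;  v_1 ≈ (0.0662, -0.9978)


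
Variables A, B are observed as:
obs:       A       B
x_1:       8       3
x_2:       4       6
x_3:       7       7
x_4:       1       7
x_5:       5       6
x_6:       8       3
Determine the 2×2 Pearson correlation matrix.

Step 1 — column means:
  mean(A) = (8 + 4 + 7 + 1 + 5 + 8) / 6 = 33/6 = 5.5
  mean(B) = (3 + 6 + 7 + 7 + 6 + 3) / 6 = 32/6 = 5.3333

Step 2 — sample variances and covariances s[i,j] = (1/(n-1)) · Σ_k (x_{k,i} - mean_i) · (x_{k,j} - mean_j), with n-1 = 5:
  s[A,A] = ((2.5)·(2.5) + (-1.5)·(-1.5) + (1.5)·(1.5) + (-4.5)·(-4.5) + (-0.5)·(-0.5) + (2.5)·(2.5)) / 5 = 37.5/5 = 7.5
  s[A,B] = ((2.5)·(-2.3333) + (-1.5)·(0.6667) + (1.5)·(1.6667) + (-4.5)·(1.6667) + (-0.5)·(0.6667) + (2.5)·(-2.3333)) / 5 = -18/5 = -3.6
  s[B,B] = ((-2.3333)·(-2.3333) + (0.6667)·(0.6667) + (1.6667)·(1.6667) + (1.6667)·(1.6667) + (0.6667)·(0.6667) + (-2.3333)·(-2.3333)) / 5 = 17.3333/5 = 3.4667
  Sample standard deviations s_i = √(s[i,i]):
  s(A) = √(7.5) = 2.7386
  s(B) = √(3.4667) = 1.8619

Step 3 — r_{ij} = s_{ij} / (s_i · s_j):
  r[A,A] = 1 (diagonal).
  r[A,B] = -3.6 / (2.7386 · 1.8619) = -3.6 / 5.099 = -0.706
  r[B,B] = 1 (diagonal).

R is symmetric with unit diagonal. Assembling:

R = [[1, -0.706],
 [-0.706, 1]]


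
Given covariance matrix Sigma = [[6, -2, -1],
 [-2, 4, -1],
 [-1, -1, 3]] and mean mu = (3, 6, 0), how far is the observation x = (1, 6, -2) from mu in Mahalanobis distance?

Step 1 — centre the observation: (x - mu) = (-2, 0, -2).

Step 2 — invert Sigma (cofactor / det for 3×3, or solve directly):
  Sigma^{-1} = [[0.2391, 0.1522, 0.1304],
 [0.1522, 0.3696, 0.1739],
 [0.1304, 0.1739, 0.4348]].

Step 3 — form the quadratic (x - mu)^T · Sigma^{-1} · (x - mu):
  Sigma^{-1} · (x - mu) = (-0.7391, -0.6522, -1.1304).
  (x - mu)^T · [Sigma^{-1} · (x - mu)] = (-2)·(-0.7391) + (0)·(-0.6522) + (-2)·(-1.1304) = 3.7391.

Step 4 — take square root: d = √(3.7391) ≈ 1.9337.

d(x, mu) = √(3.7391) ≈ 1.9337


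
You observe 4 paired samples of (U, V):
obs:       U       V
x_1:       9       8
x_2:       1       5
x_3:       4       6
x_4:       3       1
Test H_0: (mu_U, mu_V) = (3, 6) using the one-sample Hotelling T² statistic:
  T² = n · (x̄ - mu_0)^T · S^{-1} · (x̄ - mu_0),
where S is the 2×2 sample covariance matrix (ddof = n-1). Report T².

Step 1 — sample mean vector:
  mean(U) = (9 + 1 + 4 + 3) / 4 = 17/4 = 4.25
  mean(V) = (8 + 5 + 6 + 1) / 4 = 20/4 = 5
  x̄ = (4.25, 5),  deviation x̄ - mu_0 = (4.25, 5) - (3, 6) = (1.25, -1).

Step 2 — sample covariance matrix, S[i,j] = (1/(n-1)) · Σ_k (x_{k,i} - mean_i) · (x_{k,j} - mean_j), divisor n-1 = 3:
  S[U,U] = ((4.75)·(4.75) + (-3.25)·(-3.25) + (-0.25)·(-0.25) + (-1.25)·(-1.25)) / 3 = 34.75/3 = 11.5833
  S[U,V] = ((4.75)·(3) + (-3.25)·(0) + (-0.25)·(1) + (-1.25)·(-4)) / 3 = 19/3 = 6.3333
  S[V,V] = ((3)·(3) + (0)·(0) + (1)·(1) + (-4)·(-4)) / 3 = 26/3 = 8.6667
  S = [[11.5833, 6.3333],
 [6.3333, 8.6667]].

Step 3 — invert S. det(S) = 11.5833·8.6667 - (6.3333)² = 60.2778.
  S^{-1} = (1/det) · [[d, -b], [-b, a]] = [[0.1438, -0.1051],
 [-0.1051, 0.1922]].

Step 4 — quadratic form (x̄ - mu_0)^T · S^{-1} · (x̄ - mu_0):
  S^{-1} · (x̄ - mu_0) = (0.2848, -0.3235),
  (x̄ - mu_0)^T · [...] = (1.25)·(0.2848) + (-1)·(-0.3235) = 0.6795.

Step 5 — scale by n: T² = 4 · 0.6795 = 2.718.

T² ≈ 2.718


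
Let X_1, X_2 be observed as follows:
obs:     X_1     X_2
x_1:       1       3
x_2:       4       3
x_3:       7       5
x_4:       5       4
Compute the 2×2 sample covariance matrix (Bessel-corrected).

Step 1 — column means:
  mean(X_1) = (1 + 4 + 7 + 5) / 4 = 17/4 = 4.25
  mean(X_2) = (3 + 3 + 5 + 4) / 4 = 15/4 = 3.75

Step 2 — sample covariance S[i,j] = (1/(n-1)) · Σ_k (x_{k,i} - mean_i) · (x_{k,j} - mean_j), with n-1 = 3.
  S[X_1,X_1] = ((-3.25)·(-3.25) + (-0.25)·(-0.25) + (2.75)·(2.75) + (0.75)·(0.75)) / 3 = 18.75/3 = 6.25
  S[X_1,X_2] = ((-3.25)·(-0.75) + (-0.25)·(-0.75) + (2.75)·(1.25) + (0.75)·(0.25)) / 3 = 6.25/3 = 2.0833
  S[X_2,X_2] = ((-0.75)·(-0.75) + (-0.75)·(-0.75) + (1.25)·(1.25) + (0.25)·(0.25)) / 3 = 2.75/3 = 0.9167

S is symmetric (S[j,i] = S[i,j]). Assembling:

S = [[6.25, 2.0833],
 [2.0833, 0.9167]]


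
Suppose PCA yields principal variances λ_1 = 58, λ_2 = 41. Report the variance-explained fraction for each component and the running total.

Step 1 — total variance = trace(Sigma) = Σ λ_i = 58 + 41 = 99.

Step 2 — fraction explained by component i = λ_i / Σ λ:
  PC1: 58/99 = 0.5859
  PC2: 41/99 = 0.4141

Step 3 — cumulative fraction after k components = (λ_1 + ... + λ_k) / Σ λ:
  k = 1: 58/99 = 0.5859
  k = 2: (58 + 41)/99 = 99/99 = 1

Summary (fraction, with percent):

explained: PC1 0.5859 (58.59%), PC2 0.4141 (41.41%);  cumulative: 0.5859, 1


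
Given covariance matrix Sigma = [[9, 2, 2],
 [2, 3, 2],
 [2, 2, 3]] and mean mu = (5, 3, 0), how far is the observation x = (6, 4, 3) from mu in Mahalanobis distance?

Step 1 — centre the observation: (x - mu) = (1, 1, 3).

Step 2 — invert Sigma (cofactor / det for 3×3, or solve directly):
  Sigma^{-1} = [[0.1351, -0.0541, -0.0541],
 [-0.0541, 0.6216, -0.3784],
 [-0.0541, -0.3784, 0.6216]].

Step 3 — form the quadratic (x - mu)^T · Sigma^{-1} · (x - mu):
  Sigma^{-1} · (x - mu) = (-0.0811, -0.5676, 1.4324).
  (x - mu)^T · [Sigma^{-1} · (x - mu)] = (1)·(-0.0811) + (1)·(-0.5676) + (3)·(1.4324) = 3.6486.

Step 4 — take square root: d = √(3.6486) ≈ 1.9101.

d(x, mu) = √(3.6486) ≈ 1.9101


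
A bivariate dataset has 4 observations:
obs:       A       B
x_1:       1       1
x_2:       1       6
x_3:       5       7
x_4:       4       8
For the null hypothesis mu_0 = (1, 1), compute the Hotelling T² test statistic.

Step 1 — sample mean vector:
  mean(A) = (1 + 1 + 5 + 4) / 4 = 11/4 = 2.75
  mean(B) = (1 + 6 + 7 + 8) / 4 = 22/4 = 5.5
  x̄ = (2.75, 5.5),  deviation x̄ - mu_0 = (2.75, 5.5) - (1, 1) = (1.75, 4.5).

Step 2 — sample covariance matrix, S[i,j] = (1/(n-1)) · Σ_k (x_{k,i} - mean_i) · (x_{k,j} - mean_j), divisor n-1 = 3:
  S[A,A] = ((-1.75)·(-1.75) + (-1.75)·(-1.75) + (2.25)·(2.25) + (1.25)·(1.25)) / 3 = 12.75/3 = 4.25
  S[A,B] = ((-1.75)·(-4.5) + (-1.75)·(0.5) + (2.25)·(1.5) + (1.25)·(2.5)) / 3 = 13.5/3 = 4.5
  S[B,B] = ((-4.5)·(-4.5) + (0.5)·(0.5) + (1.5)·(1.5) + (2.5)·(2.5)) / 3 = 29/3 = 9.6667
  S = [[4.25, 4.5],
 [4.5, 9.6667]].

Step 3 — invert S. det(S) = 4.25·9.6667 - (4.5)² = 20.8333.
  S^{-1} = (1/det) · [[d, -b], [-b, a]] = [[0.464, -0.216],
 [-0.216, 0.204]].

Step 4 — quadratic form (x̄ - mu_0)^T · S^{-1} · (x̄ - mu_0):
  S^{-1} · (x̄ - mu_0) = (-0.16, 0.54),
  (x̄ - mu_0)^T · [...] = (1.75)·(-0.16) + (4.5)·(0.54) = 2.15.

Step 5 — scale by n: T² = 4 · 2.15 = 8.6.

T² ≈ 8.6
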